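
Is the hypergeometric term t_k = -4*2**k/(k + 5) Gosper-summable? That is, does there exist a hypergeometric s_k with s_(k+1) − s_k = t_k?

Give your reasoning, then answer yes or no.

The ratio is 2*(k + 5)/(k + 6).
A = 2*k + 10, B = k + 6, C = 1.
Key eq: (2*k + 10)·f(k+1) = (k + 5)·f(k) + (1).
Degrees (1,1,0) ⇒ d ≤ -1.
deg f ≤ -1 is impossible — no certificate.

No — negative degree bound, so no certificate f.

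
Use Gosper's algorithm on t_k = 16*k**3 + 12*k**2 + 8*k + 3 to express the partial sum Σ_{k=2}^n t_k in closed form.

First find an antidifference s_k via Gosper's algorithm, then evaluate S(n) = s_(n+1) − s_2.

Step 1: r(k) = (16*k**3 + 60*k**2 + 80*k + 39)/(16*k**3 + 12*k**2 + 8*k + 3).
Gosper form: A/B · C(k+1)/C(k) with A=1, B=1, C=k**3 + 3*k**2/4 + k/2 + 3/16.
Set up (1)·f(k+1) − (1)·f(k) − (k**3 + 3*k**2/4 + k/2 + 3/16) = 0.
deg f ≤ 4 (via 0,0,3).
A polynomial solution: f(k) = k*(4*k**3 - 4*k**2 + 2*k + 1)/16.
Certificate R = B(k−1)f/C = k*(4*k**3 - 4*k**2 + 2*k + 1)/((2*k + 1)*(8*k**2 + 2*k + 3)) gives s_k = k*(4*k**3 - 4*k**2 + 2*k + 1).
Verify: 16*k**3 + 12*k**2 + 8*k + 3 matches t_k.
Evaluate: s_(n+1) = 4*n**4 + 12*n**3 + 14*n**2 + 9*n + 3; subtract s_(2) = 42 ⇒ S(n) = 4*n**4 + 12*n**3 + 14*n**2 + 9*n - 39.

S(n) = 4*n**4 + 12*n**3 + 14*n**2 + 9*n - 39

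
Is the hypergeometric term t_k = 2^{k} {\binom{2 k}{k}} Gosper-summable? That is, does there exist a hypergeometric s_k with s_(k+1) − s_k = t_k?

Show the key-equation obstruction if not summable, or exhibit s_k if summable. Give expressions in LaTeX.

No — negative degree bound, so no certificate f.

t_(k+1)/t_k = 4*(2*k + 1)/(k + 1).
A = 8*k + 4, B = k + 1, C = 1.
Key eq: (8*k + 4)·f(k+1) = (k)·f(k) + (1).
d = -1 from the (1,1,0) case.
Negative degree bound (-1): no f exists, t_k not Gosper-summable.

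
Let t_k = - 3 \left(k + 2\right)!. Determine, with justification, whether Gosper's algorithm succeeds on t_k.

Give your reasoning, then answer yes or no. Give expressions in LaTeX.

Step 1: r(k) = k + 3.
Factor: A=k + 3; B=1; C=1.
Set up (k + 3)·f(k+1) − (1)·f(k) − (1) = 0.
Bound: deg f ≤ -1.
Negative degree bound (-1): no f exists, t_k not Gosper-summable.

No. Not Gosper-summable.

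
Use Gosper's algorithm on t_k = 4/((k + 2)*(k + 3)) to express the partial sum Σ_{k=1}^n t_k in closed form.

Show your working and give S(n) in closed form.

Compute t_(k+1)/t_k: get (k + 2)/(k + 4).
Normal form (A,B,C) = (k + 2, k + 4, 1).
Set up (k + 2)·f(k+1) − (k + 3)·f(k) − (1) = 0.
Degrees (1,1,0) ⇒ d ≤ 1.
A polynomial solution: f(k) = k/2.
So s_k = (B(k−1)f/C)·t_k = (k*(k + 3)/2)·t_k = 2*k/(k + 2).
Check: Δs_k = 4/(k**2 + 5*k + 6). ✓
s_(n+1) = 2*(n + 1)/(n + 3) and s_(1) = 2/3, so S(n) = 4*n/(3*(n + 3)).

S(n) = 4*n/(3*(n + 3))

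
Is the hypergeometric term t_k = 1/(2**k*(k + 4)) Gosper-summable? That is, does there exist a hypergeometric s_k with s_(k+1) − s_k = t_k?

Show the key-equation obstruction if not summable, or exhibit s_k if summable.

Compute t_(k+1)/t_k: get (k + 4)/(2*(k + 5)).
So A=k/2 + 2 and B=k + 5, with C=1.
Need (k/2 + 2)·f(k+1) − (k + 4)·f(k) = 1.
deg f ≤ -1 (via 1,1,0).
d = -1 < 0 ⇒ no nonzero polynomial f; not summable.

No — t_k has no hypergeometric antidifference.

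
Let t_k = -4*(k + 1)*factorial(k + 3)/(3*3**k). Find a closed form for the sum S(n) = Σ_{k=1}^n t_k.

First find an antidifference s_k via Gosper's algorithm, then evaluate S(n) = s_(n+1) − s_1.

Step 1: r(k) = (k + 2)*(k + 4)/(3*(k + 1)).
A = k/3 + 4/3, B = 1, C = k + 1.
Set up (k/3 + 4/3)·f(k+1) − (1)·f(k) − (k + 1) = 0.
Degrees (1,0,1) ⇒ d ≤ 0.
A polynomial solution: f(k) = 3.
Certificate R = B(k−1)f/C = 3/(k + 1) gives s_k = -4*factorial(k + 3)/3**k.
Check: Δs_k = -4*(k + 1)*factorial(k + 3)/(3*3**k). ✓
Telescope: S(n) = s_(n+1) − s_(1) = -4*3**(-n - 1)*factorial(n + 4) − (-32) = 32 - 4*factorial(n + 4)/(3*3**n).

S(n) = 32 - 4*factorial(n + 4)/(3*3**n)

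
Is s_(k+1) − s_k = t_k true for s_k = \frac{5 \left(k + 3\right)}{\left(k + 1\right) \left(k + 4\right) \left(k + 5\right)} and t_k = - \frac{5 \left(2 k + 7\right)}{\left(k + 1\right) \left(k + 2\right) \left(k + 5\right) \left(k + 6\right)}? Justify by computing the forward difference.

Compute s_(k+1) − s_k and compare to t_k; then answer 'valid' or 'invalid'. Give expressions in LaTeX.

s_(k+1) = 5*(k + 4)/((k + 2)*(k + 5)*(k + 6))
s_(k+1) − s_k = 10*(-k**2 - 6*k - 10)/(k**5 + 18*k**4 + 121*k**3 + 372*k**2 + 508*k + 240)
(s_(k+1) − s_k) − t_k = 5*(3*k + 8)/(k**5 + 18*k**4 + 121*k**3 + 372*k**2 + 508*k + 240)

Invalid: residual \frac{5 \left(3 k + 8\right)}{k^{5} + 18 k^{4} + 121 k^{3} + 372 k^{2} + 508 k + 240} ≠ 0.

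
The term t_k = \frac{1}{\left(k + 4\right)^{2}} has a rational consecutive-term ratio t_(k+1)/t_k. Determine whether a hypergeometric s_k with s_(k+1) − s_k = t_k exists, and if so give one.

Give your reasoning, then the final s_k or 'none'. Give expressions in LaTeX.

The ratio is (k + 4)**2/(k + 5)**2.
Take A(k)=k**2 + 8*k + 16, B(k)=k**2 + 10*k + 25, C(k)=1.
Key eq: (k**2 + 8*k + 16)·f(k+1) = (k**2 + 8*k + 16)·f(k) + (1).
deg f ≤ 0 (via 2,2,0).
Generic f = c0 gives residual -1; -1 = 0 cannot hold, so t_k is not Gosper-summable.

none (Gosper's algorithm certifies no s_k)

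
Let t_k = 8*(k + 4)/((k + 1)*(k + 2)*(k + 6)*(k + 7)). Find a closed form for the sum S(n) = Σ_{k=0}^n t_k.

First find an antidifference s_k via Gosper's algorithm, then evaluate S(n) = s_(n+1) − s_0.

Step 1: r(k) = (k + 1)*(k + 5)*(k + 6)/((k + 3)*(k + 4)*(k + 8)).
A = k + 1, B = k + 8, C = k**4 + 16*k**3 + 95*k**2 + 248*k + 240.
Set up (k + 1)·f(k+1) − (k + 7)·f(k) − (k**4 + 16*k**3 + 95*k**2 + 248*k + 240) = 0.
d = 6 from the (1,1,4) case.
A polynomial solution: f(k) = k*(k + 2)*(k + 3)*(k + 4)*(k + 5)*(k + 7)/12.
R(k) = B(k−1)·f(k)/C(k) = k*(k + 2)*(k + 7)**2/(12*(k + 4)); s_k = R·t_k = 2*k*(k + 7)/(3*(k**2 + 7*k + 6)).
Check: Δs_k = 8*(k + 4)/(k**4 + 16*k**3 + 83*k**2 + 152*k + 84). ✓
Evaluate: s_(n+1) = 2*(n**2 + 9*n + 8)/(3*(n**2 + 9*n + 14)); subtract s_(0) = 0 ⇒ S(n) = 2*(n**2 + 9*n + 8)/(3*(n**2 + 9*n + 14)).

S(n) = 2*(n**2 + 9*n + 8)/(3*(n**2 + 9*n + 14))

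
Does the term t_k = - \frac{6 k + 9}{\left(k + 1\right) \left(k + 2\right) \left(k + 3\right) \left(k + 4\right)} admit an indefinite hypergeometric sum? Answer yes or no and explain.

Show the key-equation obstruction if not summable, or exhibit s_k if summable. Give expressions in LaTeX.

Yes. s_k = - \frac{k \left(2 k^{2} + 12 k + 13\right)}{3 \left(k + 1\right) \left(k + 2\right) \left(k + 3\right)}.

Compute t_(k+1)/t_k: get (k + 1)*(2*k + 5)/((k + 5)*(2*k + 3)).
So A=k + 1 and B=k + 5, with C=k + 3/2.
Key eq: (k + 1)·f(k+1) = (k + 4)·f(k) + (k + 3/2).
d = 3 from the (1,1,1) case.
A polynomial solution: f(k) = k*(2*k**2 + 12*k + 13)/18.
So s_k = (B(k−1)f/C)·t_k = (k*(k + 4)*(2*k**2 + 12*k + 13)/(9*(2*k + 3)))·t_k = -k*(2*k**2 + 12*k + 13)/(3*(k + 1)*(k + 2)*(k + 3)).
s_(k+1) − s_k = 3*(-2*k - 3)/(k**4 + 10*k**3 + 35*k**2 + 50*k + 24) = t_k.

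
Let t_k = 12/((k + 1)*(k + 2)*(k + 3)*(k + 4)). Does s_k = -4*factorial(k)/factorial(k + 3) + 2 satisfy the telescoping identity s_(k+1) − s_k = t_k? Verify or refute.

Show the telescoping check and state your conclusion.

s_(k+1) = -4*factorial(k + 1)/factorial(k + 4) + 2
s_(k+1) − s_k = 12/((k + 1)*(k + 2)*(k + 3)*(k + 4))
(s_(k+1) − s_k) − t_k = 0

Valid — Δs_k = t_k.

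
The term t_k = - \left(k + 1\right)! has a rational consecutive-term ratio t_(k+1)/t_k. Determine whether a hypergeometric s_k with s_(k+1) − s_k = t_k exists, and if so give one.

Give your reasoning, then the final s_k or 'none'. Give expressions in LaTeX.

not Gosper-summable; s_k does not exist

t_(k+1)/t_k = k + 2.
A = k + 2, B = 1, C = 1.
f must satisfy (k + 2)·f(k+1) − (1)·f(k) = 1.
d = -1 from the (1,0,0) case.
d = -1 < 0 ⇒ no nonzero polynomial f; not summable.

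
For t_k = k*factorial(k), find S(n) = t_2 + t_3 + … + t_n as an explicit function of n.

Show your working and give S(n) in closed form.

Compute t_(k+1)/t_k: get (k + 1)**2/k.
A = k + 1, B = 1, C = k.
Solve (k + 1)·f(k+1) − (1)·f(k) = k.
d = 0 from the (1,0,1) case.
A polynomial solution: f(k) = 1.
Certificate R = B(k−1)f/C = 1/k gives s_k = factorial(k).
Check: Δs_k = k*factorial(k). ✓
Σ_(k=2)^n t_k = s_(n+1) − s_(2) = (factorial(n + 1)) − (2), i.e. n*factorial(n) + factorial(n) - 2.

S(n) = n*factorial(n) + factorial(n) - 2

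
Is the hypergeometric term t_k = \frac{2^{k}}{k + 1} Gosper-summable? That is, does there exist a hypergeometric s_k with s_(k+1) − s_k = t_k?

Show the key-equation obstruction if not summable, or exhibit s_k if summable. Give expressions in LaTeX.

No; the degree bound rules out any f.

Ratio r(k) = 2*(k + 1)/(k + 2).
Gosper form: A/B · C(k+1)/C(k) with A=2*k + 2, B=k + 2, C=1.
f must satisfy (2*k + 2)·f(k+1) − (k + 1)·f(k) = 1.
deg f ≤ -1 (via 1,1,0).
Negative degree bound (-1): no f exists, t_k not Gosper-summable.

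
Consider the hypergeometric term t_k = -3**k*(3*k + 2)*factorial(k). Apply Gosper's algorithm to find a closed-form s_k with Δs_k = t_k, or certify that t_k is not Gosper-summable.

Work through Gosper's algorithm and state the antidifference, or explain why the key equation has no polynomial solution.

s_k = -3**k*factorial(k)

t_(k+1)/t_k = 3*(k + 1)*(3*k + 5)/(3*k + 2).
Factor: A=3*k + 3; B=1; C=k + 2/3.
Need (3*k + 3)·f(k+1) − (1)·f(k) = k + 2/3.
d = 0 from the (1,0,1) case.
Solving with deg f ≤ 0: f(k) = 1/3.
Certificate R = B(k−1)f/C = 1/(3*k + 2) gives s_k = -3**k*factorial(k).
s_(k+1) − s_k = -3**k*(3*k + 2)*factorial(k) = t_k.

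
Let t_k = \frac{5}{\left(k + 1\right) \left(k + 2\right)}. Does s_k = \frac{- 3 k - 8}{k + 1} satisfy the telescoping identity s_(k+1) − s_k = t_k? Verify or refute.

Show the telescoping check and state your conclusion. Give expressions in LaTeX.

Valid: the claim telescopes to t_k.

s_(k+1) = (-3*k - 11)/(k + 2)
s_(k+1) − s_k = 5/(k**2 + 3*k + 2)
(s_(k+1) − s_k) − t_k = 0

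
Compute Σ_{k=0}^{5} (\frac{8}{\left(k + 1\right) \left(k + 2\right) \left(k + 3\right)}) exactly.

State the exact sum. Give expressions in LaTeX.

Σ = 27/14

Compute t_(k+1)/t_k: get (k + 1)/(k + 4).
So A=k + 1 and B=k + 4, with C=1.
Need (k + 1)·f(k+1) − (k + 3)·f(k) = 1.
d = 2 from the (1,1,0) case.
Match coefficients ⇒ f(k) = k*(k + 3)/4.
Get s_k = R·t_k = 2*k*(k + 3)/((k + 1)*(k + 2)) with R(k) = B(k−1)f(k)/C(k) = k*(k + 3)**2/4.
s_(k+1) − s_k = 8/(k**3 + 6*k**2 + 11*k + 6) = t_k.
Evaluate s at k=6 and k=0: 27/14 and 0; difference 27/14.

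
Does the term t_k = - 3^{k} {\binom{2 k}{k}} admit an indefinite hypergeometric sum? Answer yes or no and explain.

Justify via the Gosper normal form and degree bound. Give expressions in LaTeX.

No — key equation has no polynomial f.

t_(k+1)/t_k = 6*(2*k + 1)/(k + 1).
Normal form (A,B,C) = (12*k + 6, k + 1, 1).
Set up (12*k + 6)·f(k+1) − (k)·f(k) − (1) = 0.
deg f ≤ -1 (via 1,1,0).
Bound -1 < 0, so the key equation has no polynomial solution.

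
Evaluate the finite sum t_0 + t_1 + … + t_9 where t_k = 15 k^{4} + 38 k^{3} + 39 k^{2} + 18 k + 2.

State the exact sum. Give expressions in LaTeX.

Ratio r(k) = (15*k**4 + 98*k**3 + 243*k**2 + 270*k + 112)/(15*k**4 + 38*k**3 + 39*k**2 + 18*k + 2).
Normal form (A,B,C) = (1, 1, k**4 + 38*k**3/15 + 13*k**2/5 + 6*k/5 + 2/15).
Key eq: (1)·f(k+1) = (1)·f(k) + (k**4 + 38*k**3/15 + 13*k**2/5 + 6*k/5 + 2/15).
deg f ≤ 5 (via 0,0,4).
Match coefficients ⇒ f(k) = k*(k + 1)*(3*k**3 - k**2 - 1)/15.
So s_k = (B(k−1)f/C)·t_k = (k*(3*k**3 - k**2 - 1)/(15*k**3 + 23*k**2 + 16*k + 2))·t_k = k*(3*k**4 + 2*k**3 - k**2 - k - 1).
Δs = 15*k**4 + 38*k**3 + 39*k**2 + 18*k + 2, as required.
Sum = s_(10) − s_(0); s_(10) = 318890, s_(0) = 0 ⇒ 318890.

Σ = 318890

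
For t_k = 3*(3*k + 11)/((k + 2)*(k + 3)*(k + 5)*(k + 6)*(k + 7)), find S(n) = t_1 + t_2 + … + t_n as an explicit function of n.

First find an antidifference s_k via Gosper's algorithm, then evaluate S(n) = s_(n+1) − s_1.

Step 1: r(k) = (k + 2)*(k + 5)*(3*k + 14)/((k + 4)*(k + 8)*(3*k + 11)).
Factor: A=k + 2; B=k + 8; C=k**2 + 23*k/3 + 44/3.
Set up (k + 2)·f(k+1) − (k + 7)·f(k) − (k**2 + 23*k/3 + 44/3) = 0.
Degrees (1,1,2) ⇒ d ≤ 5.
Match coefficients ⇒ f(k) = k*(k + 3)*(k + 4)*(k**2 + 13*k + 52)/180.
Certificate R = B(k−1)f/C = k*(k + 3)*(k + 7)*(k**2 + 13*k + 52)/(60*(3*k + 11)) gives s_k = k*(k**2 + 13*k + 52)/(20*(k**3 + 13*k**2 + 52*k + 60)).
s_(k+1) − s_k = 3*(3*k + 11)/(k**5 + 23*k**4 + 203*k**3 + 853*k**2 + 1692*k + 1260) = t_k.
Evaluate: s_(n+1) = (n**3 + 16*n**2 + 81*n + 66)/(20*(n**3 + 16*n**2 + 81*n + 126)); subtract s_(1) = 11/420 ⇒ S(n) = n*(n**2 + 16*n + 81)/(42*(n**3 + 16*n**2 + 81*n + 126)).

S(n) = n*(n**2 + 16*n + 81)/(42*(n**3 + 16*n**2 + 81*n + 126))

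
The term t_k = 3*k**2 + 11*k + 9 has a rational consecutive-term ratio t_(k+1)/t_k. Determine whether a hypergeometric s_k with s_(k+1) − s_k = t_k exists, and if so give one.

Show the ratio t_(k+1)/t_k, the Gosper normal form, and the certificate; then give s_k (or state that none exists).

Step 1: r(k) = (3*k**2 + 17*k + 23)/(3*k**2 + 11*k + 9).
Take A(k)=1, B(k)=1, C(k)=k**2 + 11*k/3 + 3.
Need (1)·f(k+1) − (1)·f(k) = k**2 + 11*k/3 + 3.
Bound: deg f ≤ 3.
Solving with deg f ≤ 3: f(k) = k*(k + 2)**2/3.
Then R = B(k−1)f/C = k*(k + 2)**2/(3*k**2 + 11*k + 9), so s_k = R(k)·t_k = k*(k**2 + 4*k + 4).
Δs = 3*k**2 + 11*k + 9, as required.

s_k = k*(k**2 + 4*k + 4)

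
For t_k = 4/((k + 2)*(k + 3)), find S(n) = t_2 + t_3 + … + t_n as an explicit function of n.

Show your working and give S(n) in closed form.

S(n) = (n - 1)/(n + 3)

Compute t_(k+1)/t_k: get (k + 2)/(k + 4).
Factor: A=k + 2; B=k + 4; C=1.
f must satisfy (k + 2)·f(k+1) − (k + 3)·f(k) = 1.
Bound: deg f ≤ 1.
Coefficient equations give f(k) = k/2.
R(k) = B(k−1)·f(k)/C(k) = k*(k + 3)/2; s_k = R·t_k = 2*k/(k + 2).
Verify: 4/(k**2 + 5*k + 6) matches t_k.
s_(n+1) = 2*(n + 1)/(n + 3) and s_(2) = 1, so S(n) = (n - 1)/(n + 3).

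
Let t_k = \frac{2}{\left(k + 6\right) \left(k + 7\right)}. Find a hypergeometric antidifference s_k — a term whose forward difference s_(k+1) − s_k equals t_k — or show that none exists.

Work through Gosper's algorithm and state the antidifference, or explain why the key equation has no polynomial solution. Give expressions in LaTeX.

Compute t_(k+1)/t_k: get (k + 6)/(k + 8).
Take A(k)=k + 6, B(k)=k + 8, C(k)=1.
Need (k + 6)·f(k+1) − (k + 7)·f(k) = 1.
From deg A=1, deg B=1, deg C=0: d=1.
Solving with deg f ≤ 1: f(k) = k/6.
So s_k = (B(k−1)f/C)·t_k = (k*(k + 7)/6)·t_k = k/(3*(k + 6)).
s_(k+1) − s_k = 2/(k**2 + 13*k + 42) = t_k.

s_k = \frac{k}{3 \left(k + 6\right)}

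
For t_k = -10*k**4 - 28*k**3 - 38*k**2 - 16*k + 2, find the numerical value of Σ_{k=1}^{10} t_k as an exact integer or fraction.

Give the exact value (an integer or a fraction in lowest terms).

Σ = -353520

Ratio r(k) = (5*k**4 + 34*k**3 + 91*k**2 + 108*k + 45)/(5*k**4 + 14*k**3 + 19*k**2 + 8*k - 1).
Gosper form: A/B · C(k+1)/C(k) with A=1, B=1, C=k**4 + 14*k**3/5 + 19*k**2/5 + 8*k/5 - 1/5.
Need (1)·f(k+1) − (1)·f(k) = k**4 + 14*k**3/5 + 19*k**2/5 + 8*k/5 - 1/5.
d = 5 from the (0,0,4) case.
Match coefficients ⇒ f(k) = k*(k**4 + k**3 + k**2 - 2*k - 2)/5.
R(k) = B(k−1)·f(k)/C(k) = k*(k**4 + k**3 + k**2 - 2*k - 2)/(5*k**4 + 14*k**3 + 19*k**2 + 8*k - 1); s_k = R·t_k = 2*k*(-k**4 - k**3 - k**2 + 2*k + 2).
Δs = -10*k**4 - 28*k**3 - 38*k**2 - 16*k + 2, as required.
Σ_(k=1)^(10) t_k = s_(11) − s_(1) = -353518 − (2) = -353520.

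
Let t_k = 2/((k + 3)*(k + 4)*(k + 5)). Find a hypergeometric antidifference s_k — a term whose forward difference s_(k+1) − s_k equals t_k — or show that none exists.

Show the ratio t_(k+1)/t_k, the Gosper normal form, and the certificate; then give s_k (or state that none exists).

t_(k+1)/t_k = (k + 3)/(k + 6).
Normal form (A,B,C) = (k + 3, k + 6, 1).
Need (k + 3)·f(k+1) − (k + 5)·f(k) = 1.
From deg A=1, deg B=1, deg C=0: d=2.
A polynomial solution: f(k) = k*(k + 7)/24.
R(k) = B(k−1)·f(k)/C(k) = k*(k + 5)*(k + 7)/24; s_k = R·t_k = k*(k + 7)/(12*(k + 3)*(k + 4)).
Verify: 2/(k**3 + 12*k**2 + 47*k + 60) matches t_k.

s_k = k*(k + 7)/(12*(k + 3)*(k + 4))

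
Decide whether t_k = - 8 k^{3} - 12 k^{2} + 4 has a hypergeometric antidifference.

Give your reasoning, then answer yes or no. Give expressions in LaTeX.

Yes. s_k = 2 k \left(- k^{3} + 2 k + 1\right).

Compute t_(k+1)/t_k: get (2*(k + 1)**3 + 3*(k + 1)**2 - 1)/(2*k**3 + 3*k**2 - 1).
A = 1, B = 1, C = k**3 + 3*k**2/2 - 1/2.
Key eq: (1)·f(k+1) = (1)·f(k) + (k**3 + 3*k**2/2 - 1/2).
Bound: deg f ≤ 4.
Solve for f: f(k) = k*(k + 1)*(k**2 - k - 1)/4 (degree 4 ≤ 4).
Get s_k = R·t_k = 2*k*(-k**3 + 2*k + 1) with R(k) = B(k−1)f(k)/C(k) = k*(k**2 - k - 1)/(2*(k + 1)*(2*k - 1)).
s_(k+1) − s_k = -8*k**3 - 12*k**2 + 4 = t_k.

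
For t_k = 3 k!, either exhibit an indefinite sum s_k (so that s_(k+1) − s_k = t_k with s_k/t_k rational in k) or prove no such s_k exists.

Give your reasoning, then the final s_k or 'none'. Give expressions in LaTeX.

Compute t_(k+1)/t_k: get k + 1.
So A=k + 1 and B=1, with C=1.
Set up (k + 1)·f(k+1) − (1)·f(k) − (1) = 0.
d = -1 from the (1,0,0) case.
Bound -1 < 0, so the key equation has no polynomial solution.

no hypergeometric antidifference exists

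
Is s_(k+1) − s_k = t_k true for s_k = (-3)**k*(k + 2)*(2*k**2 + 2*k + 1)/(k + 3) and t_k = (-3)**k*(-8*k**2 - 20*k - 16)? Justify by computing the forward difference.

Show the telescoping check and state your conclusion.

Invalid: residual (-3)**k*(8*k**3 + 46*k**2 + 78*k + 49)/(k**2 + 7*k + 12) ≠ 0.

s_(k+1) = (-3)**(k + 1)*(k + 3)*(2*k + 2*(k + 1)**2 + 3)/(k + 4)
s_(k+1) − s_k = (-3)**k*(-8*k**4 - 68*k**3 - 206*k**2 - 274*k - 143)/(k**2 + 7*k + 12)
(s_(k+1) − s_k) − t_k = (-3)**k*(8*k**3 + 46*k**2 + 78*k + 49)/(k**2 + 7*k + 12)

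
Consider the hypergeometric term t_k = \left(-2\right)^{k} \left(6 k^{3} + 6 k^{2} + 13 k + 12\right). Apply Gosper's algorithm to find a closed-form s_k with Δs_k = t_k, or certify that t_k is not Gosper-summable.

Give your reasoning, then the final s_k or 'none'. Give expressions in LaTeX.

s_k = \left(-2\right)^{k} \left(- 2 k^{3} + 2 k^{2} - 3 k - 2\right)

Ratio r(k) = 2*(-6*k**3 - 24*k**2 - 43*k - 37)/(6*k**3 + 6*k**2 + 13*k + 12).
Gosper form: A/B · C(k+1)/C(k) with A=-2, B=1, C=k**3 + k**2 + 13*k/6 + 2.
Solve (-2)·f(k+1) − (1)·f(k) = k**3 + k**2 + 13*k/6 + 2.
Degrees (0,0,3) ⇒ d ≤ 3.
A polynomial solution: f(k) = -(2*k**3 - 2*k**2 + 3*k + 2)/6.
R(k) = B(k−1)·f(k)/C(k) = -(2*k**3 - 2*k**2 + 3*k + 2)/(6*k**3 + 6*k**2 + 13*k + 12); s_k = R·t_k = (-2)**k*(-2*k**3 + 2*k**2 - 3*k - 2).
Check: Δs_k = (-2)**k*(6*k**3 + 6*k**2 + 13*k + 12). ✓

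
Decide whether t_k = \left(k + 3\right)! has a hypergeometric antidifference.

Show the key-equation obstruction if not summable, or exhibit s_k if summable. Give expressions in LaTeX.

No — negative degree bound, so no certificate f.

t_(k+1)/t_k = k + 4.
A = k + 4, B = 1, C = 1.
f must satisfy (k + 4)·f(k+1) − (1)·f(k) = 1.
d = -1 from the (1,0,0) case.
d = -1 < 0 ⇒ no nonzero polynomial f; not summable.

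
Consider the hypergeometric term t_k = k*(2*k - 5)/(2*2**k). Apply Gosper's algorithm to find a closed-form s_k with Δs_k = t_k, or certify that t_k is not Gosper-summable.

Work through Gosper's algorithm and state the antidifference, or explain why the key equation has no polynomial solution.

Compute t_(k+1)/t_k: get (k + 1)*(2*k - 3)/(2*k*(2*k - 5)).
Take A(k)=1/2, B(k)=1, C(k)=k**2 - 5*k/2.
Set up (1/2)·f(k+1) − (1)·f(k) − (k**2 - 5*k/2) = 0.
Bound: deg f ≤ 2.
Solving with deg f ≤ 2: f(k) = -2*k**2 + k - 1.
R(k) = B(k−1)·f(k)/C(k) = -2*(2*k**2 - k + 1)/(k*(2*k - 5)); s_k = R·t_k = (-2*k**2 + k - 1)/2**k.
Check: Δs_k = k*(2*k - 5)/(2*2**k). ✓

s_k = (-2*k**2 + k - 1)/2**k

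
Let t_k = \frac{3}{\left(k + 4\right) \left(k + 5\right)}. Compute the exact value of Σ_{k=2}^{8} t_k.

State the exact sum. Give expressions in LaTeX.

r(k) = (k + 4)/(k + 6) after simplifying.
Normal form (A,B,C) = (k + 4, k + 6, 1).
Key eq: (k + 4)·f(k+1) = (k + 5)·f(k) + (1).
Bound: deg f ≤ 1.
Match coefficients ⇒ f(k) = k/4.
So s_k = (B(k−1)f/C)·t_k = (k*(k + 5)/4)·t_k = 3*k/(4*(k + 4)).
s_(k+1) − s_k = 3/(k**2 + 9*k + 20) = t_k.
Σ_(k=2)^(8) t_k = s_(9) − s_(2) = 27/52 − (1/4) = 7/26.

Σ = 7/26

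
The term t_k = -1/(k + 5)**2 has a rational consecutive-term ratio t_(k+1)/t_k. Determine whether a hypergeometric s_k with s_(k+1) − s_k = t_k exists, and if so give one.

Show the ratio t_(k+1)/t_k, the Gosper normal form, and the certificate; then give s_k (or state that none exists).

none (Gosper's algorithm certifies no s_k)

t_(k+1)/t_k = (k + 5)**2/(k + 6)**2.
Normal form (A,B,C) = (k**2 + 10*k + 25, k**2 + 12*k + 36, 1).
Key eq: (k**2 + 10*k + 25)·f(k+1) = (k**2 + 10*k + 25)·f(k) + (1).
deg f ≤ 0 (via 2,2,0).
Generic f = c0 gives residual -1; -1 = 0 cannot hold, so t_k is not Gosper-summable.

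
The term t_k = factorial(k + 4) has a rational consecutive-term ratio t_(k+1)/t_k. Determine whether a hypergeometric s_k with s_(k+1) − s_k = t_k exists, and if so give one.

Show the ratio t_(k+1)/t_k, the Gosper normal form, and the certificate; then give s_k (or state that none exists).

Compute t_(k+1)/t_k: get k + 5.
Take A(k)=k + 5, B(k)=1, C(k)=1.
Need (k + 5)·f(k+1) − (1)·f(k) = 1.
deg f ≤ -1 (via 1,0,0).
Negative degree bound (-1): no f exists, t_k not Gosper-summable.

no hypergeometric antidifference exists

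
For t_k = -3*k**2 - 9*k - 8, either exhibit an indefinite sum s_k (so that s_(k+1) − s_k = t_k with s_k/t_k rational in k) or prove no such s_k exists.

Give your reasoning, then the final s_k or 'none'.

Step 1: r(k) = (3*k**2 + 15*k + 20)/(3*k**2 + 9*k + 8).
Gosper form: A/B · C(k+1)/C(k) with A=1, B=1, C=k**2 + 3*k + 8/3.
Need (1)·f(k+1) − (1)·f(k) = k**2 + 3*k + 8/3.
Degrees (0,0,2) ⇒ d ≤ 3.
Coefficient equations give f(k) = k*(k**2 + 3*k + 4)/3.
Then R = B(k−1)f/C = k*(k**2 + 3*k + 4)/(3*k**2 + 9*k + 8), so s_k = R(k)·t_k = k*(-k**2 - 3*k - 4).
Check: Δs_k = -3*k**2 - 9*k - 8. ✓

s_k = k*(-k**2 - 3*k - 4)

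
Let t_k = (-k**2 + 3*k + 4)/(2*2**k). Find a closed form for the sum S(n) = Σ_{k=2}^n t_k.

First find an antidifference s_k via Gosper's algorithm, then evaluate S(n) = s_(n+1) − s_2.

Ratio r(k) = (k**2 - k - 6)/(2*(k**2 - 3*k - 4)).
So A=1/2 and B=1, with C=k**2 - 3*k - 4.
Need (1/2)·f(k+1) − (1)·f(k) = k**2 - 3*k - 4.
Bound: deg f ≤ 2.
Coefficient equations give f(k) = -2*(k**2 - k - 4).
Certificate R = B(k−1)f/C = -2*(k**2 - k - 4)/((k - 4)*(k + 1)) gives s_k = (k**2 - k - 4)/2**k.
Verify: (-k**2 + 3*k + 4)/(2*2**k) matches t_k.
Σ_(k=2)^n t_k = s_(n+1) − s_(2) = (2**(-n - 1)*(n**2 + n - 4)) − (-1/2), i.e. 2**(-n - 1)*(2**n + n**2 + n - 4).

S(n) = 2**(-n - 1)*(2**n + n**2 + n - 4)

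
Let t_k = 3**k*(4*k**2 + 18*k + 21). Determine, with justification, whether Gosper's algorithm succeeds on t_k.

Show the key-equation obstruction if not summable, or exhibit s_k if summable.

Yes. s_k = 3**k*(2*k**2 + 3*k + 3).

Step 1: r(k) = 3*(4*k**2 + 26*k + 43)/(4*k**2 + 18*k + 21).
Factor: A=3; B=1; C=k**2 + 9*k/2 + 21/4.
Need (3)·f(k+1) − (1)·f(k) = k**2 + 9*k/2 + 21/4.
Bound: deg f ≤ 2.
A polynomial solution: f(k) = (2*k**2 + 3*k + 3)/4.
Get s_k = R·t_k = 3**k*(2*k**2 + 3*k + 3) with R(k) = B(k−1)f(k)/C(k) = (2*k**2 + 3*k + 3)/(4*k**2 + 18*k + 21).
s_(k+1) − s_k = 3**k*(4*k**2 + 18*k + 21) = t_k.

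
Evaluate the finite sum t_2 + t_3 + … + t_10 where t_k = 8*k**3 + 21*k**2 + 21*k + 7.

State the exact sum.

Ratio r(k) = (8*k**3 + 45*k**2 + 87*k + 57)/(8*k**3 + 21*k**2 + 21*k + 7).
So A=1 and B=1, with C=k**3 + 21*k**2/8 + 21*k/8 + 7/8.
f must satisfy (1)·f(k+1) − (1)·f(k) = k**3 + 21*k**2/8 + 21*k/8 + 7/8.
Degrees (0,0,3) ⇒ d ≤ 4.
Solving with deg f ≤ 4: f(k) = k**2*(2*k**2 + 3*k + 2)/8.
Certificate R = B(k−1)f/C = k**2*(2*k**2 + 3*k + 2)/(8*k**3 + 21*k**2 + 21*k + 7) gives s_k = k**2*(2*k**2 + 3*k + 2).
Verify: 8*k**3 + 21*k**2 + 21*k + 7 matches t_k.
Σ_(k=2)^(10) t_k = s_(11) − s_(2) = 33517 − (64) = 33453.

Σ = 33453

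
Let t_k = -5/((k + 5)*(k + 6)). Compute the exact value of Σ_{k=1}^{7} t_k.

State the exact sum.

The ratio is (k + 5)/(k + 7).
So A=k + 5 and B=k + 7, with C=1.
Key eq: (k + 5)·f(k+1) = (k + 6)·f(k) + (1).
d = 1 from the (1,1,0) case.
A polynomial solution: f(k) = k/5.
R(k) = B(k−1)·f(k)/C(k) = k*(k + 6)/5; s_k = R·t_k = -k/(k + 5).
Δs = -5/(k**2 + 11*k + 30), as required.
Evaluate s at k=8 and k=1: -8/13 and -1/6; difference -35/78.

Σ = -35/78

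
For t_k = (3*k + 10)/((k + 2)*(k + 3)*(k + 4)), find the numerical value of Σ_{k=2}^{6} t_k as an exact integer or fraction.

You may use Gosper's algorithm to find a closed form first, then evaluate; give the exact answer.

Compute t_(k+1)/t_k: get (k + 2)*(3*k + 13)/((k + 5)*(3*k + 10)).
Gosper form: A/B · C(k+1)/C(k) with A=k + 2, B=k + 5, C=k + 10/3.
Need (k + 2)·f(k+1) − (k + 4)·f(k) = k + 10/3.
From deg A=1, deg B=1, deg C=1: d=2.
Solving with deg f ≤ 2: f(k) = k*(4*k + 11)/9.
Then R = B(k−1)f/C = k*(k + 4)*(4*k + 11)/(3*(3*k + 10)), so s_k = R(k)·t_k = k*(4*k + 11)/(3*(k + 2)*(k + 3)).
Δs = (3*k + 10)/(k**3 + 9*k**2 + 26*k + 24), as required.
Σ_(k=2)^(6) t_k = s_(7) − s_(2) = 91/90 − (19/30) = 17/45.

Σ = 17/45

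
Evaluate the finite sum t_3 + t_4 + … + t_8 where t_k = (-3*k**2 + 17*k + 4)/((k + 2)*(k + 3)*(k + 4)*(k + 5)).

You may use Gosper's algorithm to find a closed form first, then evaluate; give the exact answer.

t_(k+1)/t_k = (k + 2)*(17*k - 3*(k + 1)**2 + 21)/((k + 6)*(-3*k**2 + 17*k + 4)).
Take A(k)=k + 2, B(k)=k + 6, C(k)=k**2 - 17*k/3 - 4/3.
f must satisfy (k + 2)·f(k+1) − (k + 5)·f(k) = k**2 - 17*k/3 - 4/3.
Degrees (1,1,2) ⇒ d ≤ 3.
Match coefficients ⇒ f(k) = -k*(3*k - 1)/3.
Get s_k = R·t_k = k*(3*k - 1)/((k + 2)*(k + 3)*(k + 4)) with R(k) = B(k−1)f(k)/C(k) = -k*(k + 5)*(3*k - 1)/(3*k**2 - 17*k - 4).
Check: Δs_k = (-3*k**2 + 17*k + 4)/(k**4 + 14*k**3 + 71*k**2 + 154*k + 120). ✓
Σ_(k=3)^(8) t_k = s_(9) − s_(3) = 3/22 − (4/35) = 17/770.

Σ = 17/770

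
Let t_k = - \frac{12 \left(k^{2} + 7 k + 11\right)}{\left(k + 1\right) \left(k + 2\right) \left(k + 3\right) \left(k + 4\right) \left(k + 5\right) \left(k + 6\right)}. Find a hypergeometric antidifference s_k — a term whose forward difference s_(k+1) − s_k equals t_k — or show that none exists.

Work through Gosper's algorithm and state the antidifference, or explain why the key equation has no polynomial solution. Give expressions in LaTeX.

s_k = \frac{4 k \left(- k^{2} - 9 k - 23\right)}{15 \left(k^{3} + 9 k^{2} + 23 k + 15\right)}

Step 1: r(k) = (k + 1)*(7*k + (k + 1)**2 + 18)/((k + 7)*(k**2 + 7*k + 11)).
Normal form (A,B,C) = (k + 1, k + 7, k**2 + 7*k + 11).
Set up (k + 1)·f(k+1) − (k + 6)·f(k) − (k**2 + 7*k + 11) = 0.
deg f ≤ 5 (via 1,1,2).
A polynomial solution: f(k) = k*(k + 2)*(k + 4)*(k**2 + 9*k + 23)/45.
Get s_k = R·t_k = 4*k*(-k**2 - 9*k - 23)/(15*(k**3 + 9*k**2 + 23*k + 15)) with R(k) = B(k−1)f(k)/C(k) = k*(k + 2)*(k + 4)*(k + 6)*(k**2 + 9*k + 23)/(45*(k**2 + 7*k + 11)).
Δs = 12*(-k**2 - 7*k - 11)/(k**6 + 21*k**5 + 175*k**4 + 735*k**3 + 1624*k**2 + 1764*k + 720), as required.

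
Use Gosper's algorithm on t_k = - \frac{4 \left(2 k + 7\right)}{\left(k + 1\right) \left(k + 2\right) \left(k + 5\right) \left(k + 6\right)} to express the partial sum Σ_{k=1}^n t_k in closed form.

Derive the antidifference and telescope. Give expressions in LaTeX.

The ratio is (k + 1)*(k + 5)*(2*k + 9)/((k + 3)*(k + 7)*(2*k + 7)).
Take A(k)=k + 1, B(k)=k + 7, C(k)=k**3 + 21*k**2/2 + 73*k/2 + 42.
Key eq: (k + 1)·f(k+1) = (k + 6)·f(k) + (k**3 + 21*k**2/2 + 73*k/2 + 42).
Bound: deg f ≤ 5.
Solving with deg f ≤ 5: f(k) = k*(k + 2)*(k + 3)*(k + 4)*(k + 6)/10.
So s_k = (B(k−1)f/C)·t_k = (k*(k + 2)*(k + 6)**2/(5*(2*k + 7)))·t_k = 4*k*(-k - 6)/(5*(k**2 + 6*k + 5)).
s_(k+1) − s_k = 4*(-2*k - 7)/(k**4 + 14*k**3 + 65*k**2 + 112*k + 60) = t_k.
s_(n+1) = 4*(-n**2 - 8*n - 7)/(5*(n**2 + 8*n + 12)) and s_(1) = -7/15, so S(n) = n*(-n - 8)/(3*(n**2 + 8*n + 12)).

S(n) = \frac{n \left(- n - 8\right)}{3 \left(n^{2} + 8 n + 12\right)}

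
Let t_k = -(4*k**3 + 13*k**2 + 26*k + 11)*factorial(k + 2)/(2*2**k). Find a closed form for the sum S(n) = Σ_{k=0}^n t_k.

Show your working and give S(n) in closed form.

Compute t_(k+1)/t_k: get (4*k**4 + 37*k**3 + 139*k**2 + 246*k + 162)/(2*(4*k**3 + 13*k**2 + 26*k + 11)).
Gosper form: A/B · C(k+1)/C(k) with A=k/2 + 3/2, B=1, C=k**3 + 13*k**2/4 + 13*k/2 + 11/4.
Key eq: (k/2 + 3/2)·f(k+1) = (1)·f(k) + (k**3 + 13*k**2/4 + 13*k/2 + 11/4).
Degrees (1,0,3) ⇒ d ≤ 2.
Coefficient equations give f(k) = (4*k**2 + k - 4)/2.
So s_k = (B(k−1)f/C)·t_k = (2*(4*k**2 + k - 4)/(4*k**3 + 13*k**2 + 26*k + 11))·t_k = -(4*k**2 + k - 4)*factorial(k + 2)/2**k.
Verify: -(4*k**3 + 13*k**2 + 26*k + 11)*factorial(k + 2)/(2*2**k) matches t_k.
Telescope: S(n) = s_(n+1) − s_(0) = -2**(-n - 1)*(4*n**2 + 9*n + 1)*factorial(n + 3) − (8) = -2**(-n - 1)*(2**(n + 4) + 4*n**5*factorial(n) + 33*n**4*factorial(n) + 99*n**3*factorial(n) + 129*n**2*factorial(n) + 65*n*factorial(n) + 6*factorial(n)).

S(n) = -2**(-n - 1)*(2**(n + 4) + 4*n**5*factorial(n) + 33*n**4*factorial(n) + 99*n**3*factorial(n) + 129*n**2*factorial(n) + 65*n*factorial(n) + 6*factorial(n))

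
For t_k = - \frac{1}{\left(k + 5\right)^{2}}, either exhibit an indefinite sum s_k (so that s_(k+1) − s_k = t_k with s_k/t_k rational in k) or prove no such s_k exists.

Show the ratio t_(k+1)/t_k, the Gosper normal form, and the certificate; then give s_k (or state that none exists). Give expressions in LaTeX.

not Gosper-summable; s_k does not exist

Ratio r(k) = (k + 5)**2/(k + 6)**2.
So A=k**2 + 10*k + 25 and B=k**2 + 12*k + 36, with C=1.
Need (k**2 + 10*k + 25)·f(k+1) − (k**2 + 10*k + 25)·f(k) = 1.
d = 0 from the (2,2,0) case.
f = c0 ⇒ A·f(k+1) − B(k−1)·f(k) − C = -1. The system {-1 = 0} is inconsistent; no antidifference.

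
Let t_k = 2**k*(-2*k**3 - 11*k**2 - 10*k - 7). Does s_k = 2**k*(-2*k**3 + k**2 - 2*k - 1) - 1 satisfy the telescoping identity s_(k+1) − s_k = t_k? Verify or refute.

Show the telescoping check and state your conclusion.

s_(k+1) = 2**(k + 1)*(-2*k - 2*(k + 1)**3 + (k + 1)**2 - 3) - 1
s_(k+1) − s_k = 2**k*(-2*k**3 - 11*k**2 - 10*k - 7)
(s_(k+1) − s_k) − t_k = 0

Valid — Δs_k = t_k.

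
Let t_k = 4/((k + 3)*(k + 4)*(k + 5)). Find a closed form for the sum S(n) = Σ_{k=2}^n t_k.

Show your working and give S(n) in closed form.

t_(k+1)/t_k = (k + 3)/(k + 6).
So A=k + 3 and B=k + 6, with C=1.
f must satisfy (k + 3)·f(k+1) − (k + 5)·f(k) = 1.
deg f ≤ 2 (via 1,1,0).
A polynomial solution: f(k) = k*(k + 7)/24.
So s_k = (B(k−1)f/C)·t_k = (k*(k + 5)*(k + 7)/24)·t_k = k*(k + 7)/(6*(k + 3)*(k + 4)).
s_(k+1) − s_k = 4/(k**3 + 12*k**2 + 47*k + 60) = t_k.
Telescope: S(n) = s_(n+1) − s_(2) = (n**2 + 9*n + 8)/(6*(n**2 + 9*n + 20)) − (1/10) = (n**2 + 9*n - 10)/(15*(n**2 + 9*n + 20)).

S(n) = (n**2 + 9*n - 10)/(15*(n**2 + 9*n + 20))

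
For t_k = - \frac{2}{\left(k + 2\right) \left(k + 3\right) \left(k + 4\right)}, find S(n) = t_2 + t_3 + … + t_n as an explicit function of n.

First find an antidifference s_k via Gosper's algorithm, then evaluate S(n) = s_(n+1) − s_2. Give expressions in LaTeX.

S(n) = \frac{- n^{2} - 7 n + 8}{20 \left(n^{2} + 7 n + 12\right)}

Step 1: r(k) = (k + 2)/(k + 5).
Gosper form: A/B · C(k+1)/C(k) with A=k + 2, B=k + 5, C=1.
Key eq: (k + 2)·f(k+1) = (k + 4)·f(k) + (1).
From deg A=1, deg B=1, deg C=0: d=2.
Solving with deg f ≤ 2: f(k) = k*(k + 5)/12.
Certificate R = B(k−1)f/C = k*(k + 4)*(k + 5)/12 gives s_k = k*(-k - 5)/(6*(k + 2)*(k + 3)).
Δs = -2/(k**3 + 9*k**2 + 26*k + 24), as required.
Σ_(k=2)^n t_k = s_(n+1) − s_(2) = ((-n**2 - 7*n - 6)/(6*(n**2 + 7*n + 12))) − (-7/60), i.e. (-n**2 - 7*n + 8)/(20*(n**2 + 7*n + 12)).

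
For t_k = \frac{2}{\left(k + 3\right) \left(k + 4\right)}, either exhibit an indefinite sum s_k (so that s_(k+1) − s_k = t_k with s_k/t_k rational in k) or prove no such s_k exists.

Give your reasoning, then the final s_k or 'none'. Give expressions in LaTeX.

Compute t_(k+1)/t_k: get (k + 3)/(k + 5).
Factor: A=k + 3; B=k + 5; C=1.
f must satisfy (k + 3)·f(k+1) − (k + 4)·f(k) = 1.
Bound: deg f ≤ 1.
Solving with deg f ≤ 1: f(k) = k/3.
Then R = B(k−1)f/C = k*(k + 4)/3, so s_k = R(k)·t_k = 2*k/(3*(k + 3)).
Δs = 2/(k**2 + 7*k + 12), as required.

s_k = \frac{2 k}{3 \left(k + 3\right)}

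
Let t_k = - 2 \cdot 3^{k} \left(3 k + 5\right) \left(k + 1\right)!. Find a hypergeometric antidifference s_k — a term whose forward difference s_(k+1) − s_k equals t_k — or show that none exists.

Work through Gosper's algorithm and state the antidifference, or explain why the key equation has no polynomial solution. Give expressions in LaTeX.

Ratio r(k) = 3*(k + 2)*(3*k + 8)/(3*k + 5).
Factor: A=3*k + 6; B=1; C=k + 5/3.
f must satisfy (3*k + 6)·f(k+1) − (1)·f(k) = k + 5/3.
Bound: deg f ≤ 0.
Solving with deg f ≤ 0: f(k) = 1/3.
Then R = B(k−1)f/C = 1/(3*k + 5), so s_k = R(k)·t_k = -2*3**k*factorial(k + 1).
Check: Δs_k = -2*3**k*(3*k + 5)*factorial(k + 1). ✓

s_k = - 2 \cdot 3^{k} \left(k + 1\right)!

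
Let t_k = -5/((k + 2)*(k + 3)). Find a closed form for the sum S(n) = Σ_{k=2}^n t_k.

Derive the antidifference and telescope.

t_(k+1)/t_k = (k + 2)/(k + 4).
So A=k + 2 and B=k + 4, with C=1.
Key eq: (k + 2)·f(k+1) = (k + 3)·f(k) + (1).
deg f ≤ 1 (via 1,1,0).
Match coefficients ⇒ f(k) = k/2.
Get s_k = R·t_k = -5*k/(2*k + 4) with R(k) = B(k−1)f(k)/C(k) = k*(k + 3)/2.
s_(k+1) − s_k = -5/(k**2 + 5*k + 6) = t_k.
Telescope: S(n) = s_(n+1) − s_(2) = 5*(-n - 1)/(2*(n + 3)) − (-5/4) = 5*(1 - n)/(4*(n + 3)).

S(n) = 5*(1 - n)/(4*(n + 3))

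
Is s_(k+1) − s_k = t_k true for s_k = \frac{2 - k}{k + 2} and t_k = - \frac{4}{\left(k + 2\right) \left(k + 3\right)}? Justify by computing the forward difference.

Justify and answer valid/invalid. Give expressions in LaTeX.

s_(k+1) = (1 - k)/(k + 3)
s_(k+1) − s_k = -4/(k**2 + 5*k + 6)
(s_(k+1) − s_k) − t_k = 0

Valid — Δs_k = t_k.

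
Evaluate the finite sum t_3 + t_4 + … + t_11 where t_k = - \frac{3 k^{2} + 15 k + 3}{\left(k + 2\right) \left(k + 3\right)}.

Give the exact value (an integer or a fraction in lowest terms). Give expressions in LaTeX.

Σ = -351/14

r(k) = (k + 2)*(5*k + (k + 1)**2 + 6)/((k + 4)*(k**2 + 5*k + 1)) after simplifying.
A = k + 2, B = k + 4, C = k**2 + 5*k + 1.
Key eq: (k + 2)·f(k+1) = (k + 3)·f(k) + (k**2 + 5*k + 1).
deg f ≤ 2 (via 1,1,2).
Solving with deg f ≤ 2: f(k) = k*(2*k - 1)/2.
Get s_k = R·t_k = 3*k*(1 - 2*k)/(2*(k + 2)) with R(k) = B(k−1)f(k)/C(k) = k*(k + 3)*(2*k - 1)/(2*(k**2 + 5*k + 1)).
Verify: 3*(-k**2 - 5*k - 1)/(k**2 + 5*k + 6) matches t_k.
Evaluate s at k=12 and k=3: -207/7 and -9/2; difference -351/14.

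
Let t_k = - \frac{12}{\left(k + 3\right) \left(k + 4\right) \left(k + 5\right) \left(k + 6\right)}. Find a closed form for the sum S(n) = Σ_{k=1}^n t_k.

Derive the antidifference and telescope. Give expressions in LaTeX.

Compute t_(k+1)/t_k: get (k + 3)/(k + 7).
Gosper form: A/B · C(k+1)/C(k) with A=k + 3, B=k + 7, C=1.
Set up (k + 3)·f(k+1) − (k + 6)·f(k) − (1) = 0.
d = 3 from the (1,1,0) case.
Solve for f: f(k) = k*(k**2 + 12*k + 47)/180 (degree 3 ≤ 3).
R(k) = B(k−1)·f(k)/C(k) = k*(k + 6)*(k**2 + 12*k + 47)/180; s_k = R·t_k = k*(-k**2 - 12*k - 47)/(15*(k + 3)*(k + 4)*(k + 5)).
Check: Δs_k = -12/(k**4 + 18*k**3 + 119*k**2 + 342*k + 360). ✓
Σ_(k=1)^n t_k = s_(n+1) − s_(1) = ((-n**3 - 15*n**2 - 74*n - 60)/(15*(n**3 + 15*n**2 + 74*n + 120))) − (-1/30), i.e. n*(-n**2 - 15*n - 74)/(30*(n**3 + 15*n**2 + 74*n + 120)).

S(n) = \frac{n \left(- n^{2} - 15 n - 74\right)}{30 \left(n^{3} + 15 n^{2} + 74 n + 120\right)}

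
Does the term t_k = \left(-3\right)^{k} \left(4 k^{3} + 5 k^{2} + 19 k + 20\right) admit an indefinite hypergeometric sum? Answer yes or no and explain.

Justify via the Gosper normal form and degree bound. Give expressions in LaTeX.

Yes. s_k = \left(-3\right)^{k} \left(- k^{3} + k^{2} - 4 k - 2\right).

Step 1: r(k) = 3*(-4*k**3 - 17*k**2 - 41*k - 48)/(4*k**3 + 5*k**2 + 19*k + 20).
Normal form (A,B,C) = (-3, 1, k**3 + 5*k**2/4 + 19*k/4 + 5).
Key eq: (-3)·f(k+1) = (1)·f(k) + (k**3 + 5*k**2/4 + 19*k/4 + 5).
d = 3 from the (0,0,3) case.
Solving with deg f ≤ 3: f(k) = -(k**3 - k**2 + 4*k + 2)/4.
Get s_k = R·t_k = (-3)**k*(-k**3 + k**2 - 4*k - 2) with R(k) = B(k−1)f(k)/C(k) = -(k**3 - k**2 + 4*k + 2)/(4*k**3 + 5*k**2 + 19*k + 20).
Verify: (-3)**k*(4*k**3 + 5*k**2 + 19*k + 20) matches t_k.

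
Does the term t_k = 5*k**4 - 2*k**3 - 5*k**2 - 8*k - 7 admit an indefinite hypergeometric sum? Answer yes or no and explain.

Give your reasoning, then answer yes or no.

The ratio is (5*k**4 + 18*k**3 + 19*k**2 - 4*k - 17)/(5*k**4 - 2*k**3 - 5*k**2 - 8*k - 7).
Gosper form: A/B · C(k+1)/C(k) with A=1, B=1, C=k**4 - 2*k**3/5 - k**2 - 8*k/5 - 7/5.
Solve (1)·f(k+1) − (1)·f(k) = k**4 - 2*k**3/5 - k**2 - 8*k/5 - 7/5.
From deg A=0, deg B=0, deg C=4: d=5.
Solving with deg f ≤ 5: f(k) = k*(k**4 - 3*k**3 + k**2 - 2*k - 4)/5.
So s_k = (B(k−1)f/C)·t_k = (k*(k**4 - 3*k**3 + k**2 - 2*k - 4)/(5*k**4 - 2*k**3 - 5*k**2 - 8*k - 7))·t_k = k*(k**4 - 3*k**3 + k**2 - 2*k - 4).
Verify: 5*k**4 - 2*k**3 - 5*k**2 - 8*k - 7 matches t_k.

Yes. s_k = k*(k**4 - 3*k**3 + k**2 - 2*k - 4).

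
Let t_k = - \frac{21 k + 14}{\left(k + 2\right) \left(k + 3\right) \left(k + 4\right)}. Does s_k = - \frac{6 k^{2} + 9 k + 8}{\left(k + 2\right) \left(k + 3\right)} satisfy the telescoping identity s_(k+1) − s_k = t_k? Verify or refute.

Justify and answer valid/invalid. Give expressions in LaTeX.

s_(k+1) = (-9*k - 6*(k + 1)**2 - 17)/((k + 3)*(k + 4))
s_(k+1) − s_k = 7*(-3*k - 2)/(k**3 + 9*k**2 + 26*k + 24)
(s_(k+1) − s_k) − t_k = 0

valid; difference matches t_k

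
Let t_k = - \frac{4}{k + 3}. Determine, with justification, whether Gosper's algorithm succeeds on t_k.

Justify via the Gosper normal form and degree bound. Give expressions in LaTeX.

r(k) = (k + 3)/(k + 4) after simplifying.
So A=k + 3 and B=k + 4, with C=1.
Solve (k + 3)·f(k+1) − (k + 3)·f(k) = 1.
Degrees (1,1,0) ⇒ d ≤ 0.
Generic f = c0 gives residual -1; -1 = 0 cannot hold, so t_k is not Gosper-summable.

No — t_k has no hypergeometric antidifference.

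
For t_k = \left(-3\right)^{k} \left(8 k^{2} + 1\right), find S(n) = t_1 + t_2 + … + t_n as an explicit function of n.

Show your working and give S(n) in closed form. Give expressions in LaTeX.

S(n) = 3 \left(-3\right)^{n} n \left(2 n + 1\right)

t_(k+1)/t_k = 3*(-8*(k + 1)**2 - 1)/(8*k**2 + 1).
A = -3, B = 1, C = k**2 + 1/8.
Solve (-3)·f(k+1) − (1)·f(k) = k**2 + 1/8.
deg f ≤ 2 (via 0,0,2).
Solving with deg f ≤ 2: f(k) = -(k - 1)*(2*k - 1)/8.
Then R = B(k−1)f/C = -(k - 1)*(2*k - 1)/(8*k**2 + 1), so s_k = R(k)·t_k = (-3)**k*(-2*k**2 + 3*k - 1).
Verify: (-3)**k*(8*k**2 + 1) matches t_k.
s_(n+1) = 3*(-3)**n*n*(2*n + 1) and s_(1) = 0, so S(n) = 3*(-3)**n*n*(2*n + 1).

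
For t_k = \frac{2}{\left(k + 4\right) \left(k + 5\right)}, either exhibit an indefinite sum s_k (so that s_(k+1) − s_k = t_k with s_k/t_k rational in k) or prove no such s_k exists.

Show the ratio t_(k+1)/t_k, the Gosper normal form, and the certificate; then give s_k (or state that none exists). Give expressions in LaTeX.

s_k = \frac{k}{2 \left(k + 4\right)}

Ratio r(k) = (k + 4)/(k + 6).
Normal form (A,B,C) = (k + 4, k + 6, 1).
Solve (k + 4)·f(k+1) − (k + 5)·f(k) = 1.
Bound: deg f ≤ 1.
Coefficient equations give f(k) = k/4.
Then R = B(k−1)f/C = k*(k + 5)/4, so s_k = R(k)·t_k = k/(2*(k + 4)).
Verify: 2/(k**2 + 9*k + 20) matches t_k.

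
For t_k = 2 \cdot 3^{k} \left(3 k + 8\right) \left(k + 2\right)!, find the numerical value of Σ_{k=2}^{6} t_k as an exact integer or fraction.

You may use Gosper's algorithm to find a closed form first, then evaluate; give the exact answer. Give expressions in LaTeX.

Step 1: r(k) = 3*(k + 3)*(3*k + 11)/(3*k + 8).
Normal form (A,B,C) = (3*k + 9, 1, k + 8/3).
Need (3*k + 9)·f(k+1) − (1)·f(k) = k + 8/3.
Degrees (1,0,1) ⇒ d ≤ 0.
Solving with deg f ≤ 0: f(k) = 1/3.
R(k) = B(k−1)·f(k)/C(k) = 1/(3*k + 8); s_k = R·t_k = 2*3**k*factorial(k + 2).
Δs = 2*3**k*(3*k + 8)*factorial(k + 2), as required.
Evaluate s at k=7 and k=2: 1587237120 and 432; difference 1587236688.

Σ = 1587236688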